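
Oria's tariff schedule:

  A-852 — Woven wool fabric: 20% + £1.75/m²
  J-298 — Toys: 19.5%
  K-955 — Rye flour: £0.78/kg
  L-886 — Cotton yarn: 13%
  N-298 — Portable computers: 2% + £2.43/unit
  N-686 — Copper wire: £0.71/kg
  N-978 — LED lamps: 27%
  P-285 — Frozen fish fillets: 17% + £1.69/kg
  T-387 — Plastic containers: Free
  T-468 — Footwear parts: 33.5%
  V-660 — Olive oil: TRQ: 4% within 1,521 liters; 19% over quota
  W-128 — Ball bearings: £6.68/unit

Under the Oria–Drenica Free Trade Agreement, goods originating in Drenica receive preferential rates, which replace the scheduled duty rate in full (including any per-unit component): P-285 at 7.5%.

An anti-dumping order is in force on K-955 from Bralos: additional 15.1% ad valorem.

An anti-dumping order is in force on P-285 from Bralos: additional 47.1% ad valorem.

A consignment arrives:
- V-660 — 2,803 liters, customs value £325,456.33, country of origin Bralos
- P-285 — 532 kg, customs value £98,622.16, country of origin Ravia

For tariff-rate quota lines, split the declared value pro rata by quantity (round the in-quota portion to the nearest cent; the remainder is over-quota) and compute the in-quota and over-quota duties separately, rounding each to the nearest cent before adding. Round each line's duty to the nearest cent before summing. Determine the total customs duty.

£53,011.05

Line 1 (V-660, Bralos, 2,803 liters, £325,456.33):
Code V-660 is under a tariff-rate quota (threshold 1,521 liters). In-quota: 1,521 liters at 4%; over-quota: 1,282 liters at 19%.
Pro-rata value split: in-quota = £325,456.33 × 1,521/2,803 = £176,603.31; over-quota = £325,456.33 − £176,603.31 = £148,853.02.
In-quota duty = £176,603.31 × 4% = £7,064.13. Over-quota duty = £148,853.02 × 19% = £28,282.07.
Line duty = £7,064.13 + £28,282.07 = £35,346.20.
Line 2 (P-285, Ravia, 532 kg, £98,622.16):
Base rate for P-285 is 17% + £1.69/kg.
P-285 has an FTA preferential rate, but origin Ravia is not Drenica; base rate stands.
The additional-duty order on P-285 targets Bralos, not Ravia; it does not apply.
Duty = £98,622.16 × 17% + 532 × £1.69 = £17,664.85.
Total = £35,346.20 + £17,664.85 = £53,011.05.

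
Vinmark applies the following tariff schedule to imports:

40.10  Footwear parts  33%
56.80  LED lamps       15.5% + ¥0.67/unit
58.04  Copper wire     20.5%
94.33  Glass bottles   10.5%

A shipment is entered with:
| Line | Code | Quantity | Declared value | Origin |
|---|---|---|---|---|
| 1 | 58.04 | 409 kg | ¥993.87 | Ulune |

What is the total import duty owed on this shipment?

¥203.74

Line 1 (58.04, Ulune, 409 kg, ¥993.87):
Base rate for 58.04 is 20.5%.
Duty = ¥993.87 × 20.5% = ¥203.74.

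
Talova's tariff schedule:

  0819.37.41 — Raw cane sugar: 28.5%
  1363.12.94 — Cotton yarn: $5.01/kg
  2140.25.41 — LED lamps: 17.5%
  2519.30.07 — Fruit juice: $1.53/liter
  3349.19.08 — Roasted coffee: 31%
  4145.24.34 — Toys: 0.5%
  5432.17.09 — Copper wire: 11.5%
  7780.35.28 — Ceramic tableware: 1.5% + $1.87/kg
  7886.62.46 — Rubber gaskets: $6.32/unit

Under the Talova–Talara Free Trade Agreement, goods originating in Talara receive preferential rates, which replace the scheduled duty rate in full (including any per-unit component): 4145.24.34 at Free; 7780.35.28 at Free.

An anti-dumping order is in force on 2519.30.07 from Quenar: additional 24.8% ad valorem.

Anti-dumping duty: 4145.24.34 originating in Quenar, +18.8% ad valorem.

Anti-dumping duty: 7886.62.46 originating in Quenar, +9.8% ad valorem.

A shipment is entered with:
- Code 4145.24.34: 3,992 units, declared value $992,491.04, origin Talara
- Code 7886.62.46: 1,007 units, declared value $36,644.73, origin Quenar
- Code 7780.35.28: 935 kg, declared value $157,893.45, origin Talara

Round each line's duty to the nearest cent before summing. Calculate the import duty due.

$9,955.42

Line 1 (4145.24.34, Talara, 3,992 units, $992,491.04):
Base rate for 4145.24.34 is 0.5%.
Origin Talara qualifies under the Talova–Talara agreement and 4145.24.34 is covered: preferential rate Free applies instead.
The additional-duty order on 4145.24.34 targets Quenar, not Talara; it does not apply.
Duty = $992,491.04 × 0% = $0.00.
Line 2 (7886.62.46, Quenar, 1,007 units, $36,644.73):
Base rate for 7886.62.46 is $6.32/unit.
Additional duty on 7886.62.46 from Quenar: +9.8% ad valorem. Applied ad valorem rate = 9.8%.
Duty = $36,644.73 × 9.8% + 1,007 × $6.32 = $9,955.42.
Line 3 (7780.35.28, Talara, 935 kg, $157,893.45):
Base rate for 7780.35.28 is 1.5% + $1.87/kg.
Origin Talara qualifies under the Talova–Talara agreement and 7780.35.28 is covered: preferential rate Free applies instead.
Duty = $157,893.45 × 0% = $0.00.
Total = $0.00 + $9,955.42 + $0.00 = $9,955.42.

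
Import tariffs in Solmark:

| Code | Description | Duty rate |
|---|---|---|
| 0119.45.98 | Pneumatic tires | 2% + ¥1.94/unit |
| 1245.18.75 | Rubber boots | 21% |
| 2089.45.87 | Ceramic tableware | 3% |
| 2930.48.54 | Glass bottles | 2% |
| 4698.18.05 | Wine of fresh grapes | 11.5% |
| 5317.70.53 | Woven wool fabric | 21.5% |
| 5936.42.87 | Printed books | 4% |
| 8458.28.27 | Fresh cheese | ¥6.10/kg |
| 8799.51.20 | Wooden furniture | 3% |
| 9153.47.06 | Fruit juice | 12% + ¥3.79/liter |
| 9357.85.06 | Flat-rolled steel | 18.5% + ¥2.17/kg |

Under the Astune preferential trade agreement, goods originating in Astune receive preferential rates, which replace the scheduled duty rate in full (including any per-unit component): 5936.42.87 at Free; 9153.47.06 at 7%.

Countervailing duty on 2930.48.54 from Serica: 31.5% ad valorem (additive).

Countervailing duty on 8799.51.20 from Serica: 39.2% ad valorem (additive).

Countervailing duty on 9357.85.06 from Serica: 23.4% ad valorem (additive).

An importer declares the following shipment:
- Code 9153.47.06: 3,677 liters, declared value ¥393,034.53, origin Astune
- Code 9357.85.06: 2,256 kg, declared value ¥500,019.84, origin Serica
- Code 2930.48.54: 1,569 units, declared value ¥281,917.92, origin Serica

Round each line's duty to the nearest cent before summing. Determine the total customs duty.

Line 1 (9153.47.06, Astune, 3,677 liters, ¥393,034.53):
Base rate for 9153.47.06 is 12% + ¥3.79/liter.
Origin Astune qualifies under the Solmark–Astune agreement and 9153.47.06 is covered: preferential rate 7% applies instead.
Duty = ¥393,034.53 × 7% = ¥27,512.42.
Line 2 (9357.85.06, Serica, 2,256 kg, ¥500,019.84):
Base rate for 9357.85.06 is 18.5% + ¥2.17/kg.
Additional duty on 9357.85.06 from Serica: +23.4%. Applied ad valorem rate: 18.5% + 23.4% = 41.9%.
Duty = ¥500,019.84 × 41.9% + 2,256 × ¥2.17 = ¥214,403.83.
Line 3 (2930.48.54, Serica, 1,569 units, ¥281,917.92):
Base rate for 2930.48.54 is 2%.
Additional duty on 2930.48.54 from Serica: +31.5%. Applied ad valorem rate: 2% + 31.5% = 33.5%.
Duty = ¥281,917.92 × 33.5% = ¥94,442.50.
Total = ¥27,512.42 + ¥214,403.83 + ¥94,442.50 = ¥336,358.75.

¥336,358.75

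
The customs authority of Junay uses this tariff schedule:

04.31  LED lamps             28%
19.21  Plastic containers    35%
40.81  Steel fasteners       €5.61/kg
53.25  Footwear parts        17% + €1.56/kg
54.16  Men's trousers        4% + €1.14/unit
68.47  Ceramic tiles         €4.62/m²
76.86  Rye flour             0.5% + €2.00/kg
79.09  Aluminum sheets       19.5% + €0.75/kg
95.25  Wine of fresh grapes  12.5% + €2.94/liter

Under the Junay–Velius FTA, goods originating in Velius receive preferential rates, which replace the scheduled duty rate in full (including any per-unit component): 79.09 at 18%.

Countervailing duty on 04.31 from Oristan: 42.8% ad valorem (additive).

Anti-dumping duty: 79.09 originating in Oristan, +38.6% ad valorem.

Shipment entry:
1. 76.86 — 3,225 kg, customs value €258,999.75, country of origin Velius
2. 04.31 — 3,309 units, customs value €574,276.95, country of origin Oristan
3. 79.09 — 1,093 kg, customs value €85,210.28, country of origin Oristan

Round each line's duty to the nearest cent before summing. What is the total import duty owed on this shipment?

Line 1 (76.86, Velius, 3,225 kg, €258,999.75):
Base rate for 76.86 is 0.5% + €2.00/kg.
Origin Velius is the FTA partner but 76.86 is not on the preference list; base rate stands.
Duty = €258,999.75 × 0.5% + 3,225 × €2.00 = €7,745.00.
Line 2 (04.31, Oristan, 3,309 units, €574,276.95):
Base rate for 04.31 is 28%.
Additional duty on 04.31 from Oristan: +42.8%. Applied ad valorem rate: 28% + 42.8% = 70.8%.
Duty = €574,276.95 × 70.8% = €406,588.08.
Line 3 (79.09, Oristan, 1,093 kg, €85,210.28):
Base rate for 79.09 is 19.5% + €0.75/kg.
79.09 has an FTA preferential rate, but origin Oristan is not Velius; base rate stands.
Additional duty on 79.09 from Oristan: +38.6%. Applied ad valorem rate: 19.5% + 38.6% = 58.1%.
Duty = €85,210.28 × 58.1% + 1,093 × €0.75 = €50,326.92.
Total = €7,745.00 + €406,588.08 + €50,326.92 = €464,660.00.

€464,660.00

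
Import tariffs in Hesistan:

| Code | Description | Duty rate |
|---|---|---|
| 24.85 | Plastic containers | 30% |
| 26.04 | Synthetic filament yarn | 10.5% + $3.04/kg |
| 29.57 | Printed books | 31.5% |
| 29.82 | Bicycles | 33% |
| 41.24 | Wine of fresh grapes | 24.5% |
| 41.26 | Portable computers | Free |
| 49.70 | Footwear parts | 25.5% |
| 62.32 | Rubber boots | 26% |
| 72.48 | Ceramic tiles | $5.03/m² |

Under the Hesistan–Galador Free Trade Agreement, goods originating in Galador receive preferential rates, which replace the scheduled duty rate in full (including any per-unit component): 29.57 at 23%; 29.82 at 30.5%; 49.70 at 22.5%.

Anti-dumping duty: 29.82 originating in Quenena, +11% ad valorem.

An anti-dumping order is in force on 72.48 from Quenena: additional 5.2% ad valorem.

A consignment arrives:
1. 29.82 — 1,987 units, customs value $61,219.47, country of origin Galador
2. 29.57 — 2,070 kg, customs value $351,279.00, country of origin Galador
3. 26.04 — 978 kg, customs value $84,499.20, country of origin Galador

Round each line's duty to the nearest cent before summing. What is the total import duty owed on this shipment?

Line 1 (29.82, Galador, 1,987 units, $61,219.47):
Base rate for 29.82 is 33%.
Origin Galador qualifies under the Hesistan–Galador agreement and 29.82 is covered: preferential rate 30.5% applies instead.
The additional-duty order on 29.82 targets Quenena, not Galador; it does not apply.
Duty = $61,219.47 × 30.5% = $18,671.94.
Line 2 (29.57, Galador, 2,070 kg, $351,279.00):
Base rate for 29.57 is 31.5%.
Origin Galador qualifies under the Hesistan–Galador agreement and 29.57 is covered: preferential rate 23% applies instead.
Duty = $351,279.00 × 23% = $80,794.17.
Line 3 (26.04, Galador, 978 kg, $84,499.20):
Base rate for 26.04 is 10.5% + $3.04/kg.
Origin Galador is the FTA partner but 26.04 is not on the preference list; base rate stands.
Duty = $84,499.20 × 10.5% + 978 × $3.04 = $11,845.54.
Total = $18,671.94 + $80,794.17 + $11,845.54 = $111,311.65.

$111,311.65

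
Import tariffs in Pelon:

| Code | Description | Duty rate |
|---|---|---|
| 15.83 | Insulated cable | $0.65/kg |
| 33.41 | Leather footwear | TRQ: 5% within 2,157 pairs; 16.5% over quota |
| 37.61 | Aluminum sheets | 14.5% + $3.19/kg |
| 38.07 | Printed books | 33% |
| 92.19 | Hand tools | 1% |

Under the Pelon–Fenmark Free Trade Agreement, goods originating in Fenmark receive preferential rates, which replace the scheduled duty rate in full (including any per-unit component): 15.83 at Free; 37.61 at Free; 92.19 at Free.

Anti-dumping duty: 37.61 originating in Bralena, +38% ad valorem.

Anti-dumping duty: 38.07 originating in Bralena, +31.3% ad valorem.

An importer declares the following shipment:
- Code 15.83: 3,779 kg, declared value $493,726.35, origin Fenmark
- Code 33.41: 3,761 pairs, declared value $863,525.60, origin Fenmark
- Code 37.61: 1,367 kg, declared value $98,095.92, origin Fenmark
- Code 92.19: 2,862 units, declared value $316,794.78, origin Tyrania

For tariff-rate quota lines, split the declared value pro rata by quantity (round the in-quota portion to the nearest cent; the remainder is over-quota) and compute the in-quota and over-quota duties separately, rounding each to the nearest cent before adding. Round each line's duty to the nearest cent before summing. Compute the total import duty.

$88,696.25

Line 1 (15.83, Fenmark, 3,779 kg, $493,726.35):
Base rate for 15.83 is $0.65/kg.
Origin Fenmark qualifies under the Pelon–Fenmark agreement and 15.83 is covered: preferential rate Free applies instead.
Duty = $493,726.35 × 0% = $0.00.
Line 2 (33.41, Fenmark, 3,761 pairs, $863,525.60):
Code 33.41 is under a tariff-rate quota (threshold 2,157 pairs). In-quota: 2,157 pairs at 5%; over-quota: 1,604 pairs at 16.5%.
Pro-rata value split: in-quota = $863,525.60 × 2,157/3,761 = $495,247.20; over-quota = $863,525.60 − $495,247.20 = $368,278.40.
In-quota duty = $495,247.20 × 5% = $24,762.36. Over-quota duty = $368,278.40 × 16.5% = $60,765.94.
Line duty = $24,762.36 + $60,765.94 = $85,528.30.
Line 3 (37.61, Fenmark, 1,367 kg, $98,095.92):
Base rate for 37.61 is 14.5% + $3.19/kg.
Origin Fenmark qualifies under the Pelon–Fenmark agreement and 37.61 is covered: preferential rate Free applies instead.
The additional-duty order on 37.61 targets Bralena, not Fenmark; it does not apply.
Duty = $98,095.92 × 0% = $0.00.
Line 4 (92.19, Tyrania, 2,862 units, $316,794.78):
Base rate for 92.19 is 1%.
92.19 has an FTA preferential rate, but origin Tyrania is not Fenmark; base rate stands.
Duty = $316,794.78 × 1% = $3,167.95.
Total = $0.00 + $85,528.30 + $0.00 + $3,167.95 = $88,696.25.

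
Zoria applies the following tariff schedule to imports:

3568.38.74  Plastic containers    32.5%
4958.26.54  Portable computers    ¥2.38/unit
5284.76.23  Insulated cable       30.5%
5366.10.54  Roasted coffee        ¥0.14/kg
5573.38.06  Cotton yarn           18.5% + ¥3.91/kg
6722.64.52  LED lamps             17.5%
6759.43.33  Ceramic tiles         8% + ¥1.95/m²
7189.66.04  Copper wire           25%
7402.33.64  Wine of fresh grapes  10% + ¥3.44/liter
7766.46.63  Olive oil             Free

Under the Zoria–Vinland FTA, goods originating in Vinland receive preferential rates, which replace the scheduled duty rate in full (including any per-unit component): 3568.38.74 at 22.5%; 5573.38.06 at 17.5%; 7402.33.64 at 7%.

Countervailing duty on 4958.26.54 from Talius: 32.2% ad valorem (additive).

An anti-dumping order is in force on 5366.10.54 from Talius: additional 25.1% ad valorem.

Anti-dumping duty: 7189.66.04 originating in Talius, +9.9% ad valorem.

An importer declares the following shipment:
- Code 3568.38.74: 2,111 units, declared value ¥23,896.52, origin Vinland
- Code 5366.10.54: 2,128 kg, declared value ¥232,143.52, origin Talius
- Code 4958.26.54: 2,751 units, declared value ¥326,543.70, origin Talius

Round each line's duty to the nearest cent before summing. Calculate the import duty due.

¥175,637.11

Line 1 (3568.38.74, Vinland, 2,111 units, ¥23,896.52):
Base rate for 3568.38.74 is 32.5%.
Origin Vinland qualifies under the Zoria–Vinland agreement and 3568.38.74 is covered: preferential rate 22.5% applies instead.
Duty = ¥23,896.52 × 22.5% = ¥5,376.72.
Line 2 (5366.10.54, Talius, 2,128 kg, ¥232,143.52):
Base rate for 5366.10.54 is ¥0.14/kg.
Additional duty on 5366.10.54 from Talius: +25.1% ad valorem. Applied ad valorem rate = 25.1%.
Duty = ¥232,143.52 × 25.1% + 2,128 × ¥0.14 = ¥58,565.94.
Line 3 (4958.26.54, Talius, 2,751 units, ¥326,543.70):
Base rate for 4958.26.54 is ¥2.38/unit.
Additional duty on 4958.26.54 from Talius: +32.2% ad valorem. Applied ad valorem rate = 32.2%.
Duty = ¥326,543.70 × 32.2% + 2,751 × ¥2.38 = ¥111,694.45.
Total = ¥5,376.72 + ¥58,565.94 + ¥111,694.45 = ¥175,637.11.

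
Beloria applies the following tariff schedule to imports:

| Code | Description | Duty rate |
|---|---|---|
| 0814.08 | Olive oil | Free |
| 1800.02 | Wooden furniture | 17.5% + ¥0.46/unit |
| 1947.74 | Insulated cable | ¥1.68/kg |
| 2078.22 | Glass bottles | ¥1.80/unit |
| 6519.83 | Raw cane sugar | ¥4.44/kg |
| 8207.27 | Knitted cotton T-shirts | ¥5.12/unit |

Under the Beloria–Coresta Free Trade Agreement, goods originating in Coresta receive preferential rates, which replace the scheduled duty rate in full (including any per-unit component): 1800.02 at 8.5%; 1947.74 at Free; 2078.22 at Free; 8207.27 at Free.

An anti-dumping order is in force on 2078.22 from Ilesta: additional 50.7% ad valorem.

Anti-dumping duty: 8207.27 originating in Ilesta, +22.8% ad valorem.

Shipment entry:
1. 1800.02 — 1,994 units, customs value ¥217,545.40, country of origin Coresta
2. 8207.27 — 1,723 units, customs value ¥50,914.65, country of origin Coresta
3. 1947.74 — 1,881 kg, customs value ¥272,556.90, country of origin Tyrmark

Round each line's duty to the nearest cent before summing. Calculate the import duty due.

Line 1 (1800.02, Coresta, 1,994 units, ¥217,545.40):
Base rate for 1800.02 is 17.5% + ¥0.46/unit.
Origin Coresta qualifies under the Beloria–Coresta agreement and 1800.02 is covered: preferential rate 8.5% applies instead.
Duty = ¥217,545.40 × 8.5% = ¥18,491.36.
Line 2 (8207.27, Coresta, 1,723 units, ¥50,914.65):
Base rate for 8207.27 is ¥5.12/unit.
Origin Coresta qualifies under the Beloria–Coresta agreement and 8207.27 is covered: preferential rate Free applies instead.
The additional-duty order on 8207.27 targets Ilesta, not Coresta; it does not apply.
Duty = ¥50,914.65 × 0% = ¥0.00.
Line 3 (1947.74, Tyrmark, 1,881 kg, ¥272,556.90):
Base rate for 1947.74 is ¥1.68/kg.
1947.74 has an FTA preferential rate, but origin Tyrmark is not Coresta; base rate stands.
Duty = 1,881 × ¥1.68 = ¥3,160.08.
Total = ¥18,491.36 + ¥0.00 + ¥3,160.08 = ¥21,651.44.

¥21,651.44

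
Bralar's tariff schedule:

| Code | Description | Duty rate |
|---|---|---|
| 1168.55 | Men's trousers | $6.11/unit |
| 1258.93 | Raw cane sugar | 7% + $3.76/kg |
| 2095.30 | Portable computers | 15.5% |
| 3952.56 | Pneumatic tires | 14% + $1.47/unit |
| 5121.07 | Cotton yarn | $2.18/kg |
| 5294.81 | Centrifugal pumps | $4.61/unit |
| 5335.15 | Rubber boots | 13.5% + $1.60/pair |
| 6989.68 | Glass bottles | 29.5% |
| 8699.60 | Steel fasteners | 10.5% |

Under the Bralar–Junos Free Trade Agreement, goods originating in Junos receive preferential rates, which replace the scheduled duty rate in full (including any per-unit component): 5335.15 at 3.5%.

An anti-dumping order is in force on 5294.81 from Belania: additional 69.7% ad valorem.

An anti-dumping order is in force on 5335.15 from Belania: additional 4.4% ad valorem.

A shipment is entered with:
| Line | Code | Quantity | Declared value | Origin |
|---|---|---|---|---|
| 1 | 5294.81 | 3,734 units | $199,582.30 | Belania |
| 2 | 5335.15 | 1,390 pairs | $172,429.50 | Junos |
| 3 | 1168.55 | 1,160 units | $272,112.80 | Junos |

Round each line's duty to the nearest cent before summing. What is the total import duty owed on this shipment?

Line 1 (5294.81, Belania, 3,734 units, $199,582.30):
Base rate for 5294.81 is $4.61/unit.
Additional duty on 5294.81 from Belania: +69.7% ad valorem. Applied ad valorem rate = 69.7%.
Duty = $199,582.30 × 69.7% + 3,734 × $4.61 = $156,322.60.
Line 2 (5335.15, Junos, 1,390 pairs, $172,429.50):
Base rate for 5335.15 is 13.5% + $1.60/pair.
Origin Junos qualifies under the Bralar–Junos agreement and 5335.15 is covered: preferential rate 3.5% applies instead.
The additional-duty order on 5335.15 targets Belania, not Junos; it does not apply.
Duty = $172,429.50 × 3.5% = $6,035.03.
Line 3 (1168.55, Junos, 1,160 units, $272,112.80):
Base rate for 1168.55 is $6.11/unit.
Origin Junos is the FTA partner but 1168.55 is not on the preference list; base rate stands.
Duty = 1,160 × $6.11 = $7,087.60.
Total = $156,322.60 + $6,035.03 + $7,087.60 = $169,445.23.

$169,445.23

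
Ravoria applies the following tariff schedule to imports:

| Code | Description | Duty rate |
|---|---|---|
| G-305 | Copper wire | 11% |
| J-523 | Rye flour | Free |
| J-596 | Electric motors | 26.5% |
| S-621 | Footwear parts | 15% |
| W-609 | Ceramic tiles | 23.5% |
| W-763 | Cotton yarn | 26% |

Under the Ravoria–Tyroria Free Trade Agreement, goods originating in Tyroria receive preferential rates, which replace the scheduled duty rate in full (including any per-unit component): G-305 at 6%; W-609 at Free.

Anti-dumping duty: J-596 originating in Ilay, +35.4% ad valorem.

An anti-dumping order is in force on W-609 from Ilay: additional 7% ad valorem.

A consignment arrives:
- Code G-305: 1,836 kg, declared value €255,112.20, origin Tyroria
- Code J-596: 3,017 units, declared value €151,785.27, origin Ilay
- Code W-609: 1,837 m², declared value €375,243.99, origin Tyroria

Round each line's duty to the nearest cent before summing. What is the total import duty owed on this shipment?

€109,261.81

Line 1 (G-305, Tyroria, 1,836 kg, €255,112.20):
Base rate for G-305 is 11%.
Origin Tyroria qualifies under the Ravoria–Tyroria agreement and G-305 is covered: preferential rate 6% applies instead.
Duty = €255,112.20 × 6% = €15,306.73.
Line 2 (J-596, Ilay, 3,017 units, €151,785.27):
Base rate for J-596 is 26.5%.
Additional duty on J-596 from Ilay: +35.4%. Applied ad valorem rate: 26.5% + 35.4% = 61.9%.
Duty = €151,785.27 × 61.9% = €93,955.08.
Line 3 (W-609, Tyroria, 1,837 m², €375,243.99):
Base rate for W-609 is 23.5%.
Origin Tyroria qualifies under the Ravoria–Tyroria agreement and W-609 is covered: preferential rate Free applies instead.
The additional-duty order on W-609 targets Ilay, not Tyroria; it does not apply.
Duty = €375,243.99 × 0% = €0.00.
Total = €15,306.73 + €93,955.08 + €0.00 = €109,261.81.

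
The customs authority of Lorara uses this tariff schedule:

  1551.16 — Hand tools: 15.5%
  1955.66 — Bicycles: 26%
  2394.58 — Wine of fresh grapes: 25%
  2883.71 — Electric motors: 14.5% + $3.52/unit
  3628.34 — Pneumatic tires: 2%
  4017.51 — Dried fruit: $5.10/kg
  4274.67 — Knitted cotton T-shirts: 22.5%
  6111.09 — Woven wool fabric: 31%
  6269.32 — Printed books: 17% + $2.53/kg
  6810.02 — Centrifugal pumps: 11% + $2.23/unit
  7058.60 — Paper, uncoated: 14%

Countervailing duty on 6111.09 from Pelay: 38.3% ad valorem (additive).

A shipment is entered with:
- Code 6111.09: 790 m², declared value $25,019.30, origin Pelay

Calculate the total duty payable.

Line 1 (6111.09, Pelay, 790 m², $25,019.30):
Base rate for 6111.09 is 31%.
Additional duty on 6111.09 from Pelay: +38.3%. Applied ad valorem rate: 31% + 38.3% = 69.3%.
Duty = $25,019.30 × 69.3% = $17,338.37.

$17,338.37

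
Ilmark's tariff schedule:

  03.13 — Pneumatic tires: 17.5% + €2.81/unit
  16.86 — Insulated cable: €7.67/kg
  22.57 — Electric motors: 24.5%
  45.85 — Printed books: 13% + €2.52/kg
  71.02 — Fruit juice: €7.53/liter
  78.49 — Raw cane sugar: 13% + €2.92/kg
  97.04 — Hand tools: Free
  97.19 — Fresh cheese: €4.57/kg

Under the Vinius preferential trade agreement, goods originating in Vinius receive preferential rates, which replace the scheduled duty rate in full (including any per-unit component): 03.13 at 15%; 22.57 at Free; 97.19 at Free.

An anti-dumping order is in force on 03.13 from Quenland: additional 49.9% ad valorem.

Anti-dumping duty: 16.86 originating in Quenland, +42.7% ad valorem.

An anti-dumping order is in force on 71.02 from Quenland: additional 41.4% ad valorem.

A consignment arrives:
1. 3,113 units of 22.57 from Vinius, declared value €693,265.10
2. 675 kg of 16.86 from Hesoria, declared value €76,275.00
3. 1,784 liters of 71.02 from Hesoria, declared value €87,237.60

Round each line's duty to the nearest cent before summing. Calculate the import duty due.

€18,610.77

Line 1 (22.57, Vinius, 3,113 units, €693,265.10):
Base rate for 22.57 is 24.5%.
Origin Vinius qualifies under the Ilmark–Vinius agreement and 22.57 is covered: preferential rate Free applies instead.
Duty = €693,265.10 × 0% = €0.00.
Line 2 (16.86, Hesoria, 675 kg, €76,275.00):
Base rate for 16.86 is €7.67/kg.
The additional-duty order on 16.86 targets Quenland, not Hesoria; it does not apply.
Duty = 675 × €7.67 = €5,177.25.
Line 3 (71.02, Hesoria, 1,784 liters, €87,237.60):
Base rate for 71.02 is €7.53/liter.
The additional-duty order on 71.02 targets Quenland, not Hesoria; it does not apply.
Duty = 1,784 × €7.53 = €13,433.52.
Total = €0.00 + €5,177.25 + €13,433.52 = €18,610.77.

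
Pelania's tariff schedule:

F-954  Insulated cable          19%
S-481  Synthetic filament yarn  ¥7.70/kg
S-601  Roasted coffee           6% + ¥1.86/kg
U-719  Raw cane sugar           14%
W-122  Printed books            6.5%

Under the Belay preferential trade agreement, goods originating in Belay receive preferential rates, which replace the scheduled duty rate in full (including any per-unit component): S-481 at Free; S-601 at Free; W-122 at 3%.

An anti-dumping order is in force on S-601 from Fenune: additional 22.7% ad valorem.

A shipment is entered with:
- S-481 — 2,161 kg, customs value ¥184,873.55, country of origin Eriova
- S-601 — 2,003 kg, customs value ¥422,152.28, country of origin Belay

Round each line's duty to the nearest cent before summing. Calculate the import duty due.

¥16,639.70

Line 1 (S-481, Eriova, 2,161 kg, ¥184,873.55):
Base rate for S-481 is ¥7.70/kg.
S-481 has an FTA preferential rate, but origin Eriova is not Belay; base rate stands.
Duty = 2,161 × ¥7.70 = ¥16,639.70.
Line 2 (S-601, Belay, 2,003 kg, ¥422,152.28):
Base rate for S-601 is 6% + ¥1.86/kg.
Origin Belay qualifies under the Pelania–Belay agreement and S-601 is covered: preferential rate Free applies instead.
The additional-duty order on S-601 targets Fenune, not Belay; it does not apply.
Duty = ¥422,152.28 × 0% = ¥0.00.
Total = ¥16,639.70 + ¥0.00 = ¥16,639.70.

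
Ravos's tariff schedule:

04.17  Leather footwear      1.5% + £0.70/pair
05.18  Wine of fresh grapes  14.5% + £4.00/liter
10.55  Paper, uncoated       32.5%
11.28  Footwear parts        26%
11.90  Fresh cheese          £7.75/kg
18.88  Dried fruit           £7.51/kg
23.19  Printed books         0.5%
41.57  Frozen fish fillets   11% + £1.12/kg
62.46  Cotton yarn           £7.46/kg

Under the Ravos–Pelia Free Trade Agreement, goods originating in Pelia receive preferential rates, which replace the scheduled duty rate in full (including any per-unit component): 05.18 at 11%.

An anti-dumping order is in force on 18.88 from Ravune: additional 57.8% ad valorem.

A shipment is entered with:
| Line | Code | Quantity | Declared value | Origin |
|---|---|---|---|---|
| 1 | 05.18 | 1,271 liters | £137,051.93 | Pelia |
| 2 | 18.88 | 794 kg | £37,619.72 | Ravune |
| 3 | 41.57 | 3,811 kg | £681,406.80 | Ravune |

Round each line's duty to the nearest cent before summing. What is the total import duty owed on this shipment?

£122,005.92

Line 1 (05.18, Pelia, 1,271 liters, £137,051.93):
Base rate for 05.18 is 14.5% + £4.00/liter.
Origin Pelia qualifies under the Ravos–Pelia agreement and 05.18 is covered: preferential rate 11% applies instead.
Duty = £137,051.93 × 11% = £15,075.71.
Line 2 (18.88, Ravune, 794 kg, £37,619.72):
Base rate for 18.88 is £7.51/kg.
Additional duty on 18.88 from Ravune: +57.8% ad valorem. Applied ad valorem rate = 57.8%.
Duty = £37,619.72 × 57.8% + 794 × £7.51 = £27,707.14.
Line 3 (41.57, Ravune, 3,811 kg, £681,406.80):
Base rate for 41.57 is 11% + £1.12/kg.
Duty = £681,406.80 × 11% + 3,811 × £1.12 = £79,223.07.
Total = £15,075.71 + £27,707.14 + £79,223.07 = £122,005.92.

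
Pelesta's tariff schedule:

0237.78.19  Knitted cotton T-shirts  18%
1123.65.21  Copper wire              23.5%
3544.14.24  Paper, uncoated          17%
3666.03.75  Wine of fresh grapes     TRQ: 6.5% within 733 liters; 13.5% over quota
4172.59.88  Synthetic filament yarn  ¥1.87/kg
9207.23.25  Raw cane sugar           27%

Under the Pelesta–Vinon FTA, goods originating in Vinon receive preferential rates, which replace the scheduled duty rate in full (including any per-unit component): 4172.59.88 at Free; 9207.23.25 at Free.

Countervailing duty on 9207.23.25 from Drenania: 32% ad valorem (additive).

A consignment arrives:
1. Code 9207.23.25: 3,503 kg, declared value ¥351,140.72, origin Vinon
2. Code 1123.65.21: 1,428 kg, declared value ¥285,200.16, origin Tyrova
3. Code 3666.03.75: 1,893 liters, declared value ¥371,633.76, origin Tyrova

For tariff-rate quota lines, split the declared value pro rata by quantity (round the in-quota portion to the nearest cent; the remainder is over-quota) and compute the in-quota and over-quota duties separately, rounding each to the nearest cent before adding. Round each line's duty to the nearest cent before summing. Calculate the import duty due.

¥107,119.42

Line 1 (9207.23.25, Vinon, 3,503 kg, ¥351,140.72):
Base rate for 9207.23.25 is 27%.
Origin Vinon qualifies under the Pelesta–Vinon agreement and 9207.23.25 is covered: preferential rate Free applies instead.
The additional-duty order on 9207.23.25 targets Drenania, not Vinon; it does not apply.
Duty = ¥351,140.72 × 0% = ¥0.00.
Line 2 (1123.65.21, Tyrova, 1,428 kg, ¥285,200.16):
Base rate for 1123.65.21 is 23.5%.
Duty = ¥285,200.16 × 23.5% = ¥67,022.04.
Line 3 (3666.03.75, Tyrova, 1,893 liters, ¥371,633.76):
Code 3666.03.75 is under a tariff-rate quota (threshold 733 liters). In-quota: 733 liters at 6.5%; over-quota: 1,160 liters at 13.5%.
Pro-rata value split: in-quota = ¥371,633.76 × 733/1,893 = ¥143,902.56; over-quota = ¥371,633.76 − ¥143,902.56 = ¥227,731.20.
In-quota duty = ¥143,902.56 × 6.5% = ¥9,353.67. Over-quota duty = ¥227,731.20 × 13.5% = ¥30,743.71.
Line duty = ¥9,353.67 + ¥30,743.71 = ¥40,097.38.
Total = ¥0.00 + ¥67,022.04 + ¥40,097.38 = ¥107,119.42.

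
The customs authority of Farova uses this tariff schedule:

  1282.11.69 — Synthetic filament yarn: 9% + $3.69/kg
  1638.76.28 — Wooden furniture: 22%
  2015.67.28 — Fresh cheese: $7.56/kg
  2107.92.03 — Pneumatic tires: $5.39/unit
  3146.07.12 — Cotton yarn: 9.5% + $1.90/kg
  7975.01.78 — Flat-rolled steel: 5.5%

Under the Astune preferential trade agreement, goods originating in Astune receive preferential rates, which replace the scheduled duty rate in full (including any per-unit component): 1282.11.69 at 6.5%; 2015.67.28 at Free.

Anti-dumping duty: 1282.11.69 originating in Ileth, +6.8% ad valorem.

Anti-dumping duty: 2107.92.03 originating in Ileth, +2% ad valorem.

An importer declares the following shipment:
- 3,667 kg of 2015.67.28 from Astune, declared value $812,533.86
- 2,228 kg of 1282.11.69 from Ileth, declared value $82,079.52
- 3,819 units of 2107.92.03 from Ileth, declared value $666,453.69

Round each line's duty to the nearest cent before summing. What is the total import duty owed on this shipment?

Line 1 (2015.67.28, Astune, 3,667 kg, $812,533.86):
Base rate for 2015.67.28 is $7.56/kg.
Origin Astune qualifies under the Farova–Astune agreement and 2015.67.28 is covered: preferential rate Free applies instead.
Duty = $812,533.86 × 0% = $0.00.
Line 2 (1282.11.69, Ileth, 2,228 kg, $82,079.52):
Base rate for 1282.11.69 is 9% + $3.69/kg.
1282.11.69 has an FTA preferential rate, but origin Ileth is not Astune; base rate stands.
Additional duty on 1282.11.69 from Ileth: +6.8%. Applied ad valorem rate: 9% + 6.8% = 15.8%.
Duty = $82,079.52 × 15.8% + 2,228 × $3.69 = $21,189.88.
Line 3 (2107.92.03, Ileth, 3,819 units, $666,453.69):
Base rate for 2107.92.03 is $5.39/unit.
Additional duty on 2107.92.03 from Ileth: +2% ad valorem. Applied ad valorem rate = 2%.
Duty = $666,453.69 × 2% + 3,819 × $5.39 = $33,913.48.
Total = $0.00 + $21,189.88 + $33,913.48 = $55,103.36.

$55,103.36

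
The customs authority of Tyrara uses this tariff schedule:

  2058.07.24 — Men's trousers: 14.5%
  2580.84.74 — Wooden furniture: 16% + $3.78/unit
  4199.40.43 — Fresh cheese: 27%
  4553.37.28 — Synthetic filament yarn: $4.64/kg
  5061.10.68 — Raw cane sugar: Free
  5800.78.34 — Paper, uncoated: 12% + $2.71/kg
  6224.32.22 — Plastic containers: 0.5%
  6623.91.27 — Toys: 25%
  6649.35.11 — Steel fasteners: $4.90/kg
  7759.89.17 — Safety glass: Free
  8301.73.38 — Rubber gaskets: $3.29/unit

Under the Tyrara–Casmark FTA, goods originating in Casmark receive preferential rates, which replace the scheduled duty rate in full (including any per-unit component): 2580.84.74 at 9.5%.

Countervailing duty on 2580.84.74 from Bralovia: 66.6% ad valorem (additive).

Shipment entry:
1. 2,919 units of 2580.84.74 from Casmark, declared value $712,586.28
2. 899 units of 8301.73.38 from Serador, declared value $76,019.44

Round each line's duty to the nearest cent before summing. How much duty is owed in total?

Line 1 (2580.84.74, Casmark, 2,919 units, $712,586.28):
Base rate for 2580.84.74 is 16% + $3.78/unit.
Origin Casmark qualifies under the Tyrara–Casmark agreement and 2580.84.74 is covered: preferential rate 9.5% applies instead.
The additional-duty order on 2580.84.74 targets Bralovia, not Casmark; it does not apply.
Duty = $712,586.28 × 9.5% = $67,695.70.
Line 2 (8301.73.38, Serador, 899 units, $76,019.44):
Base rate for 8301.73.38 is $3.29/unit.
Duty = 899 × $3.29 = $2,957.71.
Total = $67,695.70 + $2,957.71 = $70,653.41.

$70,653.41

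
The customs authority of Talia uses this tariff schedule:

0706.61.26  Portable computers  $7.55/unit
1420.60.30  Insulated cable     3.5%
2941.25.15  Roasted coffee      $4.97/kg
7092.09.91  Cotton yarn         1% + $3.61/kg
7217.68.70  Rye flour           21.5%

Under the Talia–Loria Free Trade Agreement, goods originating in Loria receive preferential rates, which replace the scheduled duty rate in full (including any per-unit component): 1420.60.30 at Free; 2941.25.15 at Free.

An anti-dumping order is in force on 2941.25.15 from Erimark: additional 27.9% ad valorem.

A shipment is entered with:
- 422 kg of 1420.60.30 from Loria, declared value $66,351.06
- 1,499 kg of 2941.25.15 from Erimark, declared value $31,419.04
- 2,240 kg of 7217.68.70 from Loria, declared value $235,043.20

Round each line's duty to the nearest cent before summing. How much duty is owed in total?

Line 1 (1420.60.30, Loria, 422 kg, $66,351.06):
Base rate for 1420.60.30 is 3.5%.
Origin Loria qualifies under the Talia–Loria agreement and 1420.60.30 is covered: preferential rate Free applies instead.
Duty = $66,351.06 × 0% = $0.00.
Line 2 (2941.25.15, Erimark, 1,499 kg, $31,419.04):
Base rate for 2941.25.15 is $4.97/kg.
2941.25.15 has an FTA preferential rate, but origin Erimark is not Loria; base rate stands.
Additional duty on 2941.25.15 from Erimark: +27.9% ad valorem. Applied ad valorem rate = 27.9%.
Duty = $31,419.04 × 27.9% + 1,499 × $4.97 = $16,215.94.
Line 3 (7217.68.70, Loria, 2,240 kg, $235,043.20):
Base rate for 7217.68.70 is 21.5%.
Origin Loria is the FTA partner but 7217.68.70 is not on the preference list; base rate stands.
Duty = $235,043.20 × 21.5% = $50,534.29.
Total = $0.00 + $16,215.94 + $50,534.29 = $66,750.23.

$66,750.23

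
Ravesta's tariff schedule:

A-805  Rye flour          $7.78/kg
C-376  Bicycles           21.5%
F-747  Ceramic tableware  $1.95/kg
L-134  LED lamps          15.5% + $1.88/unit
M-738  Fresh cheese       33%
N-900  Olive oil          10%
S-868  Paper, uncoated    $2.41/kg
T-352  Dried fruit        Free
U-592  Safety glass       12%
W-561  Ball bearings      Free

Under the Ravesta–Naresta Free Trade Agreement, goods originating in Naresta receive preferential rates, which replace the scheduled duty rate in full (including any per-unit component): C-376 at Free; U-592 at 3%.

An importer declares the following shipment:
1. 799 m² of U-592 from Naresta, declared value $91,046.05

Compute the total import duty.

Line 1 (U-592, Naresta, 799 m², $91,046.05):
Base rate for U-592 is 12%.
Origin Naresta qualifies under the Ravesta–Naresta agreement and U-592 is covered: preferential rate 3% applies instead.
Duty = $91,046.05 × 3% = $2,731.38.

$2,731.38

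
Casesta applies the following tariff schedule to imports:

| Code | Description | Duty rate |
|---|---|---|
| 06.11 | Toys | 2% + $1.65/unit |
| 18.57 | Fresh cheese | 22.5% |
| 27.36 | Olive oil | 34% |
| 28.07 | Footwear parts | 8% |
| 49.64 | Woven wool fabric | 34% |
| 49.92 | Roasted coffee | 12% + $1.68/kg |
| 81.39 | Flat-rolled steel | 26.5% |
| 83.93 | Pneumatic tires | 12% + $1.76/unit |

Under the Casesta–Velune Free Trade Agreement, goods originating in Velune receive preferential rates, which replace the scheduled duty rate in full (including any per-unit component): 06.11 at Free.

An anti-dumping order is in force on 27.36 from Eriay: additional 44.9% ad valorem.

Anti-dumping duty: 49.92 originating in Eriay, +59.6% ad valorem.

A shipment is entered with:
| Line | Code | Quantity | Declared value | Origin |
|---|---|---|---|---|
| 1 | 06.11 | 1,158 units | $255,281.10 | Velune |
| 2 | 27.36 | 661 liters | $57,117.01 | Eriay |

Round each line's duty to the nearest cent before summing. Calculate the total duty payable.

$45,065.32

Line 1 (06.11, Velune, 1,158 units, $255,281.10):
Base rate for 06.11 is 2% + $1.65/unit.
Origin Velune qualifies under the Casesta–Velune agreement and 06.11 is covered: preferential rate Free applies instead.
Duty = $255,281.10 × 0% = $0.00.
Line 2 (27.36, Eriay, 661 liters, $57,117.01):
Base rate for 27.36 is 34%.
Additional duty on 27.36 from Eriay: +44.9%. Applied ad valorem rate: 34% + 44.9% = 78.9%.
Duty = $57,117.01 × 78.9% = $45,065.32.
Total = $0.00 + $45,065.32 = $45,065.32.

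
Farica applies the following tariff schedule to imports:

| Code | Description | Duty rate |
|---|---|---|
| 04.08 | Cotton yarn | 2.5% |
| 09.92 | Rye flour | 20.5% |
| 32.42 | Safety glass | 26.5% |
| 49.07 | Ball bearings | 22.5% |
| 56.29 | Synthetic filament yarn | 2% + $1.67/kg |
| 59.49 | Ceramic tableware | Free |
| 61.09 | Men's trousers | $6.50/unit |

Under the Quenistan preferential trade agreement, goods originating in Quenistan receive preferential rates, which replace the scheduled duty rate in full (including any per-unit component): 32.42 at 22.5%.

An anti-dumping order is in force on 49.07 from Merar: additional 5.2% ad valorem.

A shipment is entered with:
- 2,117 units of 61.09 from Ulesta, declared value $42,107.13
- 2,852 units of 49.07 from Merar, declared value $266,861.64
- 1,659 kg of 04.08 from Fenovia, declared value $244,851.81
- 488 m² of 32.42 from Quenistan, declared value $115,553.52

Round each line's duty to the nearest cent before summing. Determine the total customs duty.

Line 1 (61.09, Ulesta, 2,117 units, $42,107.13):
Base rate for 61.09 is $6.50/unit.
Duty = 2,117 × $6.50 = $13,760.50.
Line 2 (49.07, Merar, 2,852 units, $266,861.64):
Base rate for 49.07 is 22.5%.
Additional duty on 49.07 from Merar: +5.2%. Applied ad valorem rate: 22.5% + 5.2% = 27.7%.
Duty = $266,861.64 × 27.7% = $73,920.67.
Line 3 (04.08, Fenovia, 1,659 kg, $244,851.81):
Base rate for 04.08 is 2.5%.
Duty = $244,851.81 × 2.5% = $6,121.30.
Line 4 (32.42, Quenistan, 488 m², $115,553.52):
Base rate for 32.42 is 26.5%.
Origin Quenistan qualifies under the Farica–Quenistan agreement and 32.42 is covered: preferential rate 22.5% applies instead.
Duty = $115,553.52 × 22.5% = $25,999.54.
Total = $13,760.50 + $73,920.67 + $6,121.30 + $25,999.54 = $119,802.01.

$119,802.01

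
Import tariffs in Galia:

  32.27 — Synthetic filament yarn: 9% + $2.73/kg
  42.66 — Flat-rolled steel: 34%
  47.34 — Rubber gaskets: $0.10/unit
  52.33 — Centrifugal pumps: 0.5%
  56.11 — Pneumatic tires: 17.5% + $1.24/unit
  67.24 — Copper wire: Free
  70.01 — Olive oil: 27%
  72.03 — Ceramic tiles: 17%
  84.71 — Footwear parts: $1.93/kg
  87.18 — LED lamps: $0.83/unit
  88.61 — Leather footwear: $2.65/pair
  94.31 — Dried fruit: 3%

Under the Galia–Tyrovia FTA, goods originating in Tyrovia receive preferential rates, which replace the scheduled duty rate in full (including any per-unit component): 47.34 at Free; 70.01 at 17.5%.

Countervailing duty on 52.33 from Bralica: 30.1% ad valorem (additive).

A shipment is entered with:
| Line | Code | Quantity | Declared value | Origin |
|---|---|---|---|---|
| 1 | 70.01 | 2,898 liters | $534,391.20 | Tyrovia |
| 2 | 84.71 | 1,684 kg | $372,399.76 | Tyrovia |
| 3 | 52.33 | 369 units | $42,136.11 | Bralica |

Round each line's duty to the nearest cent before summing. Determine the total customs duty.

$109,662.23

Line 1 (70.01, Tyrovia, 2,898 liters, $534,391.20):
Base rate for 70.01 is 27%.
Origin Tyrovia qualifies under the Galia–Tyrovia agreement and 70.01 is covered: preferential rate 17.5% applies instead.
Duty = $534,391.20 × 17.5% = $93,518.46.
Line 2 (84.71, Tyrovia, 1,684 kg, $372,399.76):
Base rate for 84.71 is $1.93/kg.
Origin Tyrovia is the FTA partner but 84.71 is not on the preference list; base rate stands.
Duty = 1,684 × $1.93 = $3,250.12.
Line 3 (52.33, Bralica, 369 units, $42,136.11):
Base rate for 52.33 is 0.5%.
Additional duty on 52.33 from Bralica: +30.1%. Applied ad valorem rate: 0.5% + 30.1% = 30.6%.
Duty = $42,136.11 × 30.6% = $12,893.65.
Total = $93,518.46 + $3,250.12 + $12,893.65 = $109,662.23.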